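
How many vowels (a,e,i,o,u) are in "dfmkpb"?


Input: dfmkpb
Checking each character:
  'd' at position 0: consonant
  'f' at position 1: consonant
  'm' at position 2: consonant
  'k' at position 3: consonant
  'p' at position 4: consonant
  'b' at position 5: consonant
Total vowels: 0

0


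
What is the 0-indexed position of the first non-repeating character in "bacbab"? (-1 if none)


Input: bacbab
Character frequencies:
  'a': 2
  'b': 3
  'c': 1
Scanning left to right for freq == 1:
  Position 0 ('b'): freq=3, skip
  Position 1 ('a'): freq=2, skip
  Position 2 ('c'): unique! => answer = 2

2


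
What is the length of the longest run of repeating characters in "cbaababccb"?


Input: "cbaababccb"
Scanning for longest run:
  Position 1 ('b'): new char, reset run to 1
  Position 2 ('a'): new char, reset run to 1
  Position 3 ('a'): continues run of 'a', length=2
  Position 4 ('b'): new char, reset run to 1
  Position 5 ('a'): new char, reset run to 1
  Position 6 ('b'): new char, reset run to 1
  Position 7 ('c'): new char, reset run to 1
  Position 8 ('c'): continues run of 'c', length=2
  Position 9 ('b'): new char, reset run to 1
Longest run: 'a' with length 2

2


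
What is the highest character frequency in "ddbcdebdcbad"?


Input: ddbcdebdcbad
Character counts:
  'a': 1
  'b': 3
  'c': 2
  'd': 5
  'e': 1
Maximum frequency: 5

5


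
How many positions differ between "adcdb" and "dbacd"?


Comparing "adcdb" and "dbacd" position by position:
  Position 0: 'a' vs 'd' => DIFFER
  Position 1: 'd' vs 'b' => DIFFER
  Position 2: 'c' vs 'a' => DIFFER
  Position 3: 'd' vs 'c' => DIFFER
  Position 4: 'b' vs 'd' => DIFFER
Positions that differ: 5

5


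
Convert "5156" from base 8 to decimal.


Input: "5156" in base 8
Positional expansion:
  Digit '5' (value 5) x 8^3 = 2560
  Digit '1' (value 1) x 8^2 = 64
  Digit '5' (value 5) x 8^1 = 40
  Digit '6' (value 6) x 8^0 = 6
Sum = 2670

2670


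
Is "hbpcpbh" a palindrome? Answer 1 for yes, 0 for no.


Input: hbpcpbh
Reversed: hbpcpbh
  Compare pos 0 ('h') with pos 6 ('h'): match
  Compare pos 1 ('b') with pos 5 ('b'): match
  Compare pos 2 ('p') with pos 4 ('p'): match
Result: palindrome

1


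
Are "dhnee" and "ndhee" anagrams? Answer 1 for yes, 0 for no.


Strings: "dhnee", "ndhee"
Sorted first:  deehn
Sorted second: deehn
Sorted forms match => anagrams

1


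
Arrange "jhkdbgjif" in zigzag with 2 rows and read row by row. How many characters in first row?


Zigzag "jhkdbgjif" into 2 rows:
Placing characters:
  'j' => row 0
  'h' => row 1
  'k' => row 0
  'd' => row 1
  'b' => row 0
  'g' => row 1
  'j' => row 0
  'i' => row 1
  'f' => row 0
Rows:
  Row 0: "jkbjf"
  Row 1: "hdgi"
First row length: 5

5


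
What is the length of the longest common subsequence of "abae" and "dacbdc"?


LCS of "abae" and "dacbdc"
DP table:
           d    a    c    b    d    c
      0    0    0    0    0    0    0
  a   0    0    1    1    1    1    1
  b   0    0    1    1    2    2    2
  a   0    0    1    1    2    2    2
  e   0    0    1    1    2    2    2
LCS length = dp[4][6] = 2

2


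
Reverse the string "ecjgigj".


Input: ecjgigj
Reading characters right to left:
  Position 6: 'j'
  Position 5: 'g'
  Position 4: 'i'
  Position 3: 'g'
  Position 2: 'j'
  Position 1: 'c'
  Position 0: 'e'
Reversed: jgigjce

jgigjce


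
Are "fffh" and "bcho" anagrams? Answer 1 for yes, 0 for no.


Strings: "fffh", "bcho"
Sorted first:  fffh
Sorted second: bcho
Differ at position 0: 'f' vs 'b' => not anagrams

0


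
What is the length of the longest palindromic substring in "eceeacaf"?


Input: "eceeacaf"
Checking substrings for palindromes:
  [0:3] "ece" (len 3) => palindrome
  [4:7] "aca" (len 3) => palindrome
  [2:4] "ee" (len 2) => palindrome
Longest palindromic substring: "ece" with length 3

3


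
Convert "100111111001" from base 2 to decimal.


Input: "100111111001" in base 2
Positional expansion:
  Digit '1' (value 1) x 2^11 = 2048
  Digit '0' (value 0) x 2^10 = 0
  Digit '0' (value 0) x 2^9 = 0
  Digit '1' (value 1) x 2^8 = 256
  Digit '1' (value 1) x 2^7 = 128
  Digit '1' (value 1) x 2^6 = 64
  Digit '1' (value 1) x 2^5 = 32
  Digit '1' (value 1) x 2^4 = 16
  Digit '1' (value 1) x 2^3 = 8
  Digit '0' (value 0) x 2^2 = 0
  Digit '0' (value 0) x 2^1 = 0
  Digit '1' (value 1) x 2^0 = 1
Sum = 2553

2553


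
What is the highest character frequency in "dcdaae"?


Input: dcdaae
Character counts:
  'a': 2
  'c': 1
  'd': 2
  'e': 1
Maximum frequency: 2

2


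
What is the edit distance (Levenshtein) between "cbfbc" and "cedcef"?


Computing edit distance: "cbfbc" -> "cedcef"
DP table:
           c    e    d    c    e    f
      0    1    2    3    4    5    6
  c   1    0    1    2    3    4    5
  b   2    1    1    2    3    4    5
  f   3    2    2    2    3    4    4
  b   4    3    3    3    3    4    5
  c   5    4    4    4    3    4    5
Edit distance = dp[5][6] = 5

5


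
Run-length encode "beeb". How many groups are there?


Input: beeb
Scanning for consecutive runs:
  Group 1: 'b' x 1 (positions 0-0)
  Group 2: 'e' x 2 (positions 1-2)
  Group 3: 'b' x 1 (positions 3-3)
Total groups: 3

3


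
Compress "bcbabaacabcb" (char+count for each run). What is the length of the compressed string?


Input: bcbabaacabcb
Runs:
  'b' x 1 => "b1"
  'c' x 1 => "c1"
  'b' x 1 => "b1"
  'a' x 1 => "a1"
  'b' x 1 => "b1"
  'a' x 2 => "a2"
  'c' x 1 => "c1"
  'a' x 1 => "a1"
  'b' x 1 => "b1"
  'c' x 1 => "c1"
  'b' x 1 => "b1"
Compressed: "b1c1b1a1b1a2c1a1b1c1b1"
Compressed length: 22

22


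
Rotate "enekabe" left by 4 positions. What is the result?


Input: "enekabe", rotate left by 4
First 4 characters: "enek"
Remaining characters: "abe"
Concatenate remaining + first: "abe" + "enek" = "abeenek"

abeenek


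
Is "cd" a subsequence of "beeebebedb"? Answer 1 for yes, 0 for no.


Check if "cd" is a subsequence of "beeebebedb"
Greedy scan:
  Position 0 ('b'): no match needed
  Position 1 ('e'): no match needed
  Position 2 ('e'): no match needed
  Position 3 ('e'): no match needed
  Position 4 ('b'): no match needed
  Position 5 ('e'): no match needed
  Position 6 ('b'): no match needed
  Position 7 ('e'): no match needed
  Position 8 ('d'): no match needed
  Position 9 ('b'): no match needed
Only matched 0/2 characters => not a subsequence

0


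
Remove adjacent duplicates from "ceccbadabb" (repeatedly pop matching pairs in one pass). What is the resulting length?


Input: ceccbadabb
Stack-based adjacent duplicate removal:
  Read 'c': push. Stack: c
  Read 'e': push. Stack: ce
  Read 'c': push. Stack: cec
  Read 'c': matches stack top 'c' => pop. Stack: ce
  Read 'b': push. Stack: ceb
  Read 'a': push. Stack: ceba
  Read 'd': push. Stack: cebad
  Read 'a': push. Stack: cebada
  Read 'b': push. Stack: cebadab
  Read 'b': matches stack top 'b' => pop. Stack: cebada
Final stack: "cebada" (length 6)

6


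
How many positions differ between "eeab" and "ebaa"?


Comparing "eeab" and "ebaa" position by position:
  Position 0: 'e' vs 'e' => same
  Position 1: 'e' vs 'b' => DIFFER
  Position 2: 'a' vs 'a' => same
  Position 3: 'b' vs 'a' => DIFFER
Positions that differ: 2

2


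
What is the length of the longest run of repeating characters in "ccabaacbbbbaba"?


Input: "ccabaacbbbbaba"
Scanning for longest run:
  Position 1 ('c'): continues run of 'c', length=2
  Position 2 ('a'): new char, reset run to 1
  Position 3 ('b'): new char, reset run to 1
  Position 4 ('a'): new char, reset run to 1
  Position 5 ('a'): continues run of 'a', length=2
  Position 6 ('c'): new char, reset run to 1
  Position 7 ('b'): new char, reset run to 1
  Position 8 ('b'): continues run of 'b', length=2
  Position 9 ('b'): continues run of 'b', length=3
  Position 10 ('b'): continues run of 'b', length=4
  Position 11 ('a'): new char, reset run to 1
  Position 12 ('b'): new char, reset run to 1
  Position 13 ('a'): new char, reset run to 1
Longest run: 'b' with length 4

4


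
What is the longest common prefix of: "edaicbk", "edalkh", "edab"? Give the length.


Words: edaicbk, edalkh, edab
  Position 0: all 'e' => match
  Position 1: all 'd' => match
  Position 2: all 'a' => match
  Position 3: ('i', 'l', 'b') => mismatch, stop
LCP = "eda" (length 3)

3


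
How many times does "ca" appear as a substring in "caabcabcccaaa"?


Searching for "ca" in "caabcabcccaaa"
Scanning each position:
  Position 0: "ca" => MATCH
  Position 1: "aa" => no
  Position 2: "ab" => no
  Position 3: "bc" => no
  Position 4: "ca" => MATCH
  Position 5: "ab" => no
  Position 6: "bc" => no
  Position 7: "cc" => no
  Position 8: "cc" => no
  Position 9: "ca" => MATCH
  Position 10: "aa" => no
  Position 11: "aa" => no
Total occurrences: 3

3


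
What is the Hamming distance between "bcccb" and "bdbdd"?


Comparing "bcccb" and "bdbdd" position by position:
  Position 0: 'b' vs 'b' => same
  Position 1: 'c' vs 'd' => differ
  Position 2: 'c' vs 'b' => differ
  Position 3: 'c' vs 'd' => differ
  Position 4: 'b' vs 'd' => differ
Total differences (Hamming distance): 4

4


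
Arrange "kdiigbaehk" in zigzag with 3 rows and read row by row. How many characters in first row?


Zigzag "kdiigbaehk" into 3 rows:
Placing characters:
  'k' => row 0
  'd' => row 1
  'i' => row 2
  'i' => row 1
  'g' => row 0
  'b' => row 1
  'a' => row 2
  'e' => row 1
  'h' => row 0
  'k' => row 1
Rows:
  Row 0: "kgh"
  Row 1: "dibek"
  Row 2: "ia"
First row length: 3

3


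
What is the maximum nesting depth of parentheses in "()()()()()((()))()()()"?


Input: "()()()()()((()))()()()"
Tracking depth:
  Position 0 '(': depth becomes 1
  Position 1 ')': depth becomes 0
  Position 2 '(': depth becomes 1
  Position 3 ')': depth becomes 0
  Position 4 '(': depth becomes 1
  Position 5 ')': depth becomes 0
  Position 6 '(': depth becomes 1
  Position 7 ')': depth becomes 0
  Position 8 '(': depth becomes 1
  Position 9 ')': depth becomes 0
  Position 10 '(': depth becomes 1
  Position 11 '(': depth becomes 2
  Position 12 '(': depth becomes 3
  Position 13 ')': depth becomes 2
  Position 14 ')': depth becomes 1
  Position 15 ')': depth becomes 0
  Position 16 '(': depth becomes 1
  Position 17 ')': depth becomes 0
  Position 18 '(': depth becomes 1
  Position 19 ')': depth becomes 0
  Position 20 '(': depth becomes 1
  Position 21 ')': depth becomes 0
Maximum depth reached: 3

3


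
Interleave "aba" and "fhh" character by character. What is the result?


Interleaving "aba" and "fhh":
  Position 0: 'a' from first, 'f' from second => "af"
  Position 1: 'b' from first, 'h' from second => "bh"
  Position 2: 'a' from first, 'h' from second => "ah"
Result: afbhah

afbhah


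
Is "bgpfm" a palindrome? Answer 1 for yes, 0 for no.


Input: bgpfm
Reversed: mfpgb
  Compare pos 0 ('b') with pos 4 ('m'): MISMATCH
  Compare pos 1 ('g') with pos 3 ('f'): MISMATCH
Result: not a palindrome

0


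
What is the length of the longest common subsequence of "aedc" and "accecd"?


LCS of "aedc" and "accecd"
DP table:
           a    c    c    e    c    d
      0    0    0    0    0    0    0
  a   0    1    1    1    1    1    1
  e   0    1    1    1    2    2    2
  d   0    1    1    1    2    2    3
  c   0    1    2    2    2    3    3
LCS length = dp[4][6] = 3

3


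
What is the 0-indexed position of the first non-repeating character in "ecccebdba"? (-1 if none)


Input: ecccebdba
Character frequencies:
  'a': 1
  'b': 2
  'c': 3
  'd': 1
  'e': 2
Scanning left to right for freq == 1:
  Position 0 ('e'): freq=2, skip
  Position 1 ('c'): freq=3, skip
  Position 2 ('c'): freq=3, skip
  Position 3 ('c'): freq=3, skip
  Position 4 ('e'): freq=2, skip
  Position 5 ('b'): freq=2, skip
  Position 6 ('d'): unique! => answer = 6

6


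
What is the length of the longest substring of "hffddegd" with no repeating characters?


Input: "hffddegd"
Sliding window (track last position of each char):
  Position 0 ('h'): window [0,0] length 1 -- new best
  Position 1 ('f'): window [0,1] length 2 -- new best
  Position 2 ('f'): repeat (last at 1), move window start to 2
  Position 2 ('f'): window [2,2] length 1
  Position 3 ('d'): window [2,3] length 2
  Position 4 ('d'): repeat (last at 3), move window start to 4
  Position 4 ('d'): window [4,4] length 1
  Position 5 ('e'): window [4,5] length 2
  Position 6 ('g'): window [4,6] length 3 -- new best
  Position 7 ('d'): repeat (last at 4), move window start to 5
  Position 7 ('d'): window [5,7] length 3
Longest substring with no repeats: "deg" with length 3

3


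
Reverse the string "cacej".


Input: cacej
Reading characters right to left:
  Position 4: 'j'
  Position 3: 'e'
  Position 2: 'c'
  Position 1: 'a'
  Position 0: 'c'
Reversed: jecac

jecac


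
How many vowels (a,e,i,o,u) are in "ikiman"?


Input: ikiman
Checking each character:
  'i' at position 0: vowel (running total: 1)
  'k' at position 1: consonant
  'i' at position 2: vowel (running total: 2)
  'm' at position 3: consonant
  'a' at position 4: vowel (running total: 3)
  'n' at position 5: consonant
Total vowels: 3

3


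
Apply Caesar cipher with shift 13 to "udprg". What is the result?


Caesar cipher: shift "udprg" by 13
  'u' (pos 20) + 13 = pos 7 = 'h'
  'd' (pos 3) + 13 = pos 16 = 'q'
  'p' (pos 15) + 13 = pos 2 = 'c'
  'r' (pos 17) + 13 = pos 4 = 'e'
  'g' (pos 6) + 13 = pos 19 = 't'
Result: hqcet

hqcet


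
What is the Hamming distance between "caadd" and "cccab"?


Comparing "caadd" and "cccab" position by position:
  Position 0: 'c' vs 'c' => same
  Position 1: 'a' vs 'c' => differ
  Position 2: 'a' vs 'c' => differ
  Position 3: 'd' vs 'a' => differ
  Position 4: 'd' vs 'b' => differ
Total differences (Hamming distance): 4

4


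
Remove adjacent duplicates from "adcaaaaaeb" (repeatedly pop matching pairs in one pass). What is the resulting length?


Input: adcaaaaaeb
Stack-based adjacent duplicate removal:
  Read 'a': push. Stack: a
  Read 'd': push. Stack: ad
  Read 'c': push. Stack: adc
  Read 'a': push. Stack: adca
  Read 'a': matches stack top 'a' => pop. Stack: adc
  Read 'a': push. Stack: adca
  Read 'a': matches stack top 'a' => pop. Stack: adc
  Read 'a': push. Stack: adca
  Read 'e': push. Stack: adcae
  Read 'b': push. Stack: adcaeb
Final stack: "adcaeb" (length 6)

6


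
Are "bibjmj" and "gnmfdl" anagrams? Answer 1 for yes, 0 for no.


Strings: "bibjmj", "gnmfdl"
Sorted first:  bbijjm
Sorted second: dfglmn
Differ at position 0: 'b' vs 'd' => not anagrams

0


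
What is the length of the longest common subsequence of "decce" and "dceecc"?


LCS of "decce" and "dceecc"
DP table:
           d    c    e    e    c    c
      0    0    0    0    0    0    0
  d   0    1    1    1    1    1    1
  e   0    1    1    2    2    2    2
  c   0    1    2    2    2    3    3
  c   0    1    2    2    2    3    4
  e   0    1    2    3    3    3    4
LCS length = dp[5][6] = 4

4


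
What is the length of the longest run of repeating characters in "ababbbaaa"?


Input: "ababbbaaa"
Scanning for longest run:
  Position 1 ('b'): new char, reset run to 1
  Position 2 ('a'): new char, reset run to 1
  Position 3 ('b'): new char, reset run to 1
  Position 4 ('b'): continues run of 'b', length=2
  Position 5 ('b'): continues run of 'b', length=3
  Position 6 ('a'): new char, reset run to 1
  Position 7 ('a'): continues run of 'a', length=2
  Position 8 ('a'): continues run of 'a', length=3
Longest run: 'b' with length 3

3


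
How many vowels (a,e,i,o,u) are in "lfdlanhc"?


Input: lfdlanhc
Checking each character:
  'l' at position 0: consonant
  'f' at position 1: consonant
  'd' at position 2: consonant
  'l' at position 3: consonant
  'a' at position 4: vowel (running total: 1)
  'n' at position 5: consonant
  'h' at position 6: consonant
  'c' at position 7: consonant
Total vowels: 1

1


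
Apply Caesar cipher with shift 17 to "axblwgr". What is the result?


Caesar cipher: shift "axblwgr" by 17
  'a' (pos 0) + 17 = pos 17 = 'r'
  'x' (pos 23) + 17 = pos 14 = 'o'
  'b' (pos 1) + 17 = pos 18 = 's'
  'l' (pos 11) + 17 = pos 2 = 'c'
  'w' (pos 22) + 17 = pos 13 = 'n'
  'g' (pos 6) + 17 = pos 23 = 'x'
  'r' (pos 17) + 17 = pos 8 = 'i'
Result: roscnxi

roscnxi


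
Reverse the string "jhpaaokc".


Input: jhpaaokc
Reading characters right to left:
  Position 7: 'c'
  Position 6: 'k'
  Position 5: 'o'
  Position 4: 'a'
  Position 3: 'a'
  Position 2: 'p'
  Position 1: 'h'
  Position 0: 'j'
Reversed: ckoaaphj

ckoaaphj


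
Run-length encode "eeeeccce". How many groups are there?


Input: eeeeccce
Scanning for consecutive runs:
  Group 1: 'e' x 4 (positions 0-3)
  Group 2: 'c' x 3 (positions 4-6)
  Group 3: 'e' x 1 (positions 7-7)
Total groups: 3

3


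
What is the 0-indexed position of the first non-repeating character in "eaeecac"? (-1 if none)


Input: eaeecac
Character frequencies:
  'a': 2
  'c': 2
  'e': 3
Scanning left to right for freq == 1:
  Position 0 ('e'): freq=3, skip
  Position 1 ('a'): freq=2, skip
  Position 2 ('e'): freq=3, skip
  Position 3 ('e'): freq=3, skip
  Position 4 ('c'): freq=2, skip
  Position 5 ('a'): freq=2, skip
  Position 6 ('c'): freq=2, skip
  No unique character found => answer = -1

-1


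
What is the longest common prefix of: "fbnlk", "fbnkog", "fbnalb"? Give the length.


Words: fbnlk, fbnkog, fbnalb
  Position 0: all 'f' => match
  Position 1: all 'b' => match
  Position 2: all 'n' => match
  Position 3: ('l', 'k', 'a') => mismatch, stop
LCP = "fbn" (length 3)

3


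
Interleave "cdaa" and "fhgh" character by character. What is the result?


Interleaving "cdaa" and "fhgh":
  Position 0: 'c' from first, 'f' from second => "cf"
  Position 1: 'd' from first, 'h' from second => "dh"
  Position 2: 'a' from first, 'g' from second => "ag"
  Position 3: 'a' from first, 'h' from second => "ah"
Result: cfdhagah

cfdhagah


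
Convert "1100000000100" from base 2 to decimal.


Input: "1100000000100" in base 2
Positional expansion:
  Digit '1' (value 1) x 2^12 = 4096
  Digit '1' (value 1) x 2^11 = 2048
  Digit '0' (value 0) x 2^10 = 0
  Digit '0' (value 0) x 2^9 = 0
  Digit '0' (value 0) x 2^8 = 0
  Digit '0' (value 0) x 2^7 = 0
  Digit '0' (value 0) x 2^6 = 0
  Digit '0' (value 0) x 2^5 = 0
  Digit '0' (value 0) x 2^4 = 0
  Digit '0' (value 0) x 2^3 = 0
  Digit '1' (value 1) x 2^2 = 4
  Digit '0' (value 0) x 2^1 = 0
  Digit '0' (value 0) x 2^0 = 0
Sum = 6148

6148


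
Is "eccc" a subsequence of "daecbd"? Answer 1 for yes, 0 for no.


Check if "eccc" is a subsequence of "daecbd"
Greedy scan:
  Position 0 ('d'): no match needed
  Position 1 ('a'): no match needed
  Position 2 ('e'): matches sub[0] = 'e'
  Position 3 ('c'): matches sub[1] = 'c'
  Position 4 ('b'): no match needed
  Position 5 ('d'): no match needed
Only matched 2/4 characters => not a subsequence

0


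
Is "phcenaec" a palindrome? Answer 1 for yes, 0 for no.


Input: phcenaec
Reversed: ceanechp
  Compare pos 0 ('p') with pos 7 ('c'): MISMATCH
  Compare pos 1 ('h') with pos 6 ('e'): MISMATCH
  Compare pos 2 ('c') with pos 5 ('a'): MISMATCH
  Compare pos 3 ('e') with pos 4 ('n'): MISMATCH
Result: not a palindrome

0


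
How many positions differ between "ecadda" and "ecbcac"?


Comparing "ecadda" and "ecbcac" position by position:
  Position 0: 'e' vs 'e' => same
  Position 1: 'c' vs 'c' => same
  Position 2: 'a' vs 'b' => DIFFER
  Position 3: 'd' vs 'c' => DIFFER
  Position 4: 'd' vs 'a' => DIFFER
  Position 5: 'a' vs 'c' => DIFFER
Positions that differ: 4

4


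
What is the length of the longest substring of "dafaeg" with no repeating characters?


Input: "dafaeg"
Sliding window (track last position of each char):
  Position 0 ('d'): window [0,0] length 1 -- new best
  Position 1 ('a'): window [0,1] length 2 -- new best
  Position 2 ('f'): window [0,2] length 3 -- new best
  Position 3 ('a'): repeat (last at 1), move window start to 2
  Position 3 ('a'): window [2,3] length 2
  Position 4 ('e'): window [2,4] length 3
  Position 5 ('g'): window [2,5] length 4 -- new best
Longest substring with no repeats: "faeg" with length 4

4


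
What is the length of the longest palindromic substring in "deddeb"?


Input: "deddeb"
Checking substrings for palindromes:
  [1:5] "edde" (len 4) => palindrome
  [0:3] "ded" (len 3) => palindrome
  [2:4] "dd" (len 2) => palindrome
Longest palindromic substring: "edde" with length 4

4


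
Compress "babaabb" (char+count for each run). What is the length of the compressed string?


Input: babaabb
Runs:
  'b' x 1 => "b1"
  'a' x 1 => "a1"
  'b' x 1 => "b1"
  'a' x 2 => "a2"
  'b' x 2 => "b2"
Compressed: "b1a1b1a2b2"
Compressed length: 10

10


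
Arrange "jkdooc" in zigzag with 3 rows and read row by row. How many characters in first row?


Zigzag "jkdooc" into 3 rows:
Placing characters:
  'j' => row 0
  'k' => row 1
  'd' => row 2
  'o' => row 1
  'o' => row 0
  'c' => row 1
Rows:
  Row 0: "jo"
  Row 1: "koc"
  Row 2: "d"
First row length: 2

2


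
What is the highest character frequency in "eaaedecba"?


Input: eaaedecba
Character counts:
  'a': 3
  'b': 1
  'c': 1
  'd': 1
  'e': 3
Maximum frequency: 3

3


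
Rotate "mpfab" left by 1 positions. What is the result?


Input: "mpfab", rotate left by 1
First 1 characters: "m"
Remaining characters: "pfab"
Concatenate remaining + first: "pfab" + "m" = "pfabm"

pfabm


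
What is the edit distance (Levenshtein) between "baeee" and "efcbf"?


Computing edit distance: "baeee" -> "efcbf"
DP table:
           e    f    c    b    f
      0    1    2    3    4    5
  b   1    1    2    3    3    4
  a   2    2    2    3    4    4
  e   3    2    3    3    4    5
  e   4    3    3    4    4    5
  e   5    4    4    4    5    5
Edit distance = dp[5][5] = 5

5


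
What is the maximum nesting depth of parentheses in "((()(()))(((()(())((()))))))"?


Input: "((()(()))(((()(())((()))))))"
Tracking depth:
  Position 0 '(': depth becomes 1
  Position 1 '(': depth becomes 2
  Position 2 '(': depth becomes 3
  Position 3 ')': depth becomes 2
  Position 4 '(': depth becomes 3
  Position 5 '(': depth becomes 4
  Position 6 ')': depth becomes 3
  Position 7 ')': depth becomes 2
  Position 8 ')': depth becomes 1
  Position 9 '(': depth becomes 2
  Position 10 '(': depth becomes 3
  Position 11 '(': depth becomes 4
  Position 12 '(': depth becomes 5
  Position 13 ')': depth becomes 4
  Position 14 '(': depth becomes 5
  Position 15 '(': depth becomes 6
  Position 16 ')': depth becomes 5
  Position 17 ')': depth becomes 4
  Position 18 '(': depth becomes 5
  Position 19 '(': depth becomes 6
  Position 20 '(': depth becomes 7
  Position 21 ')': depth becomes 6
  Position 22 ')': depth becomes 5
  Position 23 ')': depth becomes 4
  Position 24 ')': depth becomes 3
  Position 25 ')': depth becomes 2
  Position 26 ')': depth becomes 1
  Position 27 ')': depth becomes 0
Maximum depth reached: 7

7


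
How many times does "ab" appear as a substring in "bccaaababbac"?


Searching for "ab" in "bccaaababbac"
Scanning each position:
  Position 0: "bc" => no
  Position 1: "cc" => no
  Position 2: "ca" => no
  Position 3: "aa" => no
  Position 4: "aa" => no
  Position 5: "ab" => MATCH
  Position 6: "ba" => no
  Position 7: "ab" => MATCH
  Position 8: "bb" => no
  Position 9: "ba" => no
  Position 10: "ac" => no
Total occurrences: 2

2


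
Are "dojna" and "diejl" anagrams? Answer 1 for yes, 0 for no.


Strings: "dojna", "diejl"
Sorted first:  adjno
Sorted second: deijl
Differ at position 0: 'a' vs 'd' => not anagrams

0


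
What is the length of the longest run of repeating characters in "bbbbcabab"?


Input: "bbbbcabab"
Scanning for longest run:
  Position 1 ('b'): continues run of 'b', length=2
  Position 2 ('b'): continues run of 'b', length=3
  Position 3 ('b'): continues run of 'b', length=4
  Position 4 ('c'): new char, reset run to 1
  Position 5 ('a'): new char, reset run to 1
  Position 6 ('b'): new char, reset run to 1
  Position 7 ('a'): new char, reset run to 1
  Position 8 ('b'): new char, reset run to 1
Longest run: 'b' with length 4

4


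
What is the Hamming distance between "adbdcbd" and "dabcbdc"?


Comparing "adbdcbd" and "dabcbdc" position by position:
  Position 0: 'a' vs 'd' => differ
  Position 1: 'd' vs 'a' => differ
  Position 2: 'b' vs 'b' => same
  Position 3: 'd' vs 'c' => differ
  Position 4: 'c' vs 'b' => differ
  Position 5: 'b' vs 'd' => differ
  Position 6: 'd' vs 'c' => differ
Total differences (Hamming distance): 6

6


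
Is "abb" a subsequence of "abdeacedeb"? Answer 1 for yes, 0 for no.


Check if "abb" is a subsequence of "abdeacedeb"
Greedy scan:
  Position 0 ('a'): matches sub[0] = 'a'
  Position 1 ('b'): matches sub[1] = 'b'
  Position 2 ('d'): no match needed
  Position 3 ('e'): no match needed
  Position 4 ('a'): no match needed
  Position 5 ('c'): no match needed
  Position 6 ('e'): no match needed
  Position 7 ('d'): no match needed
  Position 8 ('e'): no match needed
  Position 9 ('b'): matches sub[2] = 'b'
All 3 characters matched => is a subsequence

1


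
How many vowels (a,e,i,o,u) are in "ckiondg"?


Input: ckiondg
Checking each character:
  'c' at position 0: consonant
  'k' at position 1: consonant
  'i' at position 2: vowel (running total: 1)
  'o' at position 3: vowel (running total: 2)
  'n' at position 4: consonant
  'd' at position 5: consonant
  'g' at position 6: consonant
Total vowels: 2

2


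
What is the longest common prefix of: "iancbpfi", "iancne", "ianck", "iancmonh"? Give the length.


Words: iancbpfi, iancne, ianck, iancmonh
  Position 0: all 'i' => match
  Position 1: all 'a' => match
  Position 2: all 'n' => match
  Position 3: all 'c' => match
  Position 4: ('b', 'n', 'k', 'm') => mismatch, stop
LCP = "ianc" (length 4)

4


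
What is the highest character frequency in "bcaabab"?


Input: bcaabab
Character counts:
  'a': 3
  'b': 3
  'c': 1
Maximum frequency: 3

3


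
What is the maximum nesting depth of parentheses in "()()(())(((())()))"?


Input: "()()(())(((())()))"
Tracking depth:
  Position 0 '(': depth becomes 1
  Position 1 ')': depth becomes 0
  Position 2 '(': depth becomes 1
  Position 3 ')': depth becomes 0
  Position 4 '(': depth becomes 1
  Position 5 '(': depth becomes 2
  Position 6 ')': depth becomes 1
  Position 7 ')': depth becomes 0
  Position 8 '(': depth becomes 1
  Position 9 '(': depth becomes 2
  Position 10 '(': depth becomes 3
  Position 11 '(': depth becomes 4
  Position 12 ')': depth becomes 3
  Position 13 ')': depth becomes 2
  Position 14 '(': depth becomes 3
  Position 15 ')': depth becomes 2
  Position 16 ')': depth becomes 1
  Position 17 ')': depth becomes 0
Maximum depth reached: 4

4


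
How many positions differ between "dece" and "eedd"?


Comparing "dece" and "eedd" position by position:
  Position 0: 'd' vs 'e' => DIFFER
  Position 1: 'e' vs 'e' => same
  Position 2: 'c' vs 'd' => DIFFER
  Position 3: 'e' vs 'd' => DIFFER
Positions that differ: 3

3


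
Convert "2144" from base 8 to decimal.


Input: "2144" in base 8
Positional expansion:
  Digit '2' (value 2) x 8^3 = 1024
  Digit '1' (value 1) x 8^2 = 64
  Digit '4' (value 4) x 8^1 = 32
  Digit '4' (value 4) x 8^0 = 4
Sum = 1124

1124


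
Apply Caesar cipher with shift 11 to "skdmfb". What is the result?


Caesar cipher: shift "skdmfb" by 11
  's' (pos 18) + 11 = pos 3 = 'd'
  'k' (pos 10) + 11 = pos 21 = 'v'
  'd' (pos 3) + 11 = pos 14 = 'o'
  'm' (pos 12) + 11 = pos 23 = 'x'
  'f' (pos 5) + 11 = pos 16 = 'q'
  'b' (pos 1) + 11 = pos 12 = 'm'
Result: dvoxqm

dvoxqm


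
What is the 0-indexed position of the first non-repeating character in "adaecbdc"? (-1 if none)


Input: adaecbdc
Character frequencies:
  'a': 2
  'b': 1
  'c': 2
  'd': 2
  'e': 1
Scanning left to right for freq == 1:
  Position 0 ('a'): freq=2, skip
  Position 1 ('d'): freq=2, skip
  Position 2 ('a'): freq=2, skip
  Position 3 ('e'): unique! => answer = 3

3


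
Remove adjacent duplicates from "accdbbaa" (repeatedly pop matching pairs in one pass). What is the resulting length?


Input: accdbbaa
Stack-based adjacent duplicate removal:
  Read 'a': push. Stack: a
  Read 'c': push. Stack: ac
  Read 'c': matches stack top 'c' => pop. Stack: a
  Read 'd': push. Stack: ad
  Read 'b': push. Stack: adb
  Read 'b': matches stack top 'b' => pop. Stack: ad
  Read 'a': push. Stack: ada
  Read 'a': matches stack top 'a' => pop. Stack: ad
Final stack: "ad" (length 2)

2


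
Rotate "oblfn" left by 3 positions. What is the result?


Input: "oblfn", rotate left by 3
First 3 characters: "obl"
Remaining characters: "fn"
Concatenate remaining + first: "fn" + "obl" = "fnobl"

fnobl


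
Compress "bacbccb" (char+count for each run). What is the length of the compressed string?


Input: bacbccb
Runs:
  'b' x 1 => "b1"
  'a' x 1 => "a1"
  'c' x 1 => "c1"
  'b' x 1 => "b1"
  'c' x 2 => "c2"
  'b' x 1 => "b1"
Compressed: "b1a1c1b1c2b1"
Compressed length: 12

12


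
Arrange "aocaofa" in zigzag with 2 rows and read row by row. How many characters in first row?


Zigzag "aocaofa" into 2 rows:
Placing characters:
  'a' => row 0
  'o' => row 1
  'c' => row 0
  'a' => row 1
  'o' => row 0
  'f' => row 1
  'a' => row 0
Rows:
  Row 0: "acoa"
  Row 1: "oaf"
First row length: 4

4


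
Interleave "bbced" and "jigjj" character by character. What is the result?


Interleaving "bbced" and "jigjj":
  Position 0: 'b' from first, 'j' from second => "bj"
  Position 1: 'b' from first, 'i' from second => "bi"
  Position 2: 'c' from first, 'g' from second => "cg"
  Position 3: 'e' from first, 'j' from second => "ej"
  Position 4: 'd' from first, 'j' from second => "dj"
Result: bjbicgejdj

bjbicgejdj


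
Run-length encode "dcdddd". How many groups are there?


Input: dcdddd
Scanning for consecutive runs:
  Group 1: 'd' x 1 (positions 0-0)
  Group 2: 'c' x 1 (positions 1-1)
  Group 3: 'd' x 4 (positions 2-5)
Total groups: 3

3


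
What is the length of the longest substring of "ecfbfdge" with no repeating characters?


Input: "ecfbfdge"
Sliding window (track last position of each char):
  Position 0 ('e'): window [0,0] length 1 -- new best
  Position 1 ('c'): window [0,1] length 2 -- new best
  Position 2 ('f'): window [0,2] length 3 -- new best
  Position 3 ('b'): window [0,3] length 4 -- new best
  Position 4 ('f'): repeat (last at 2), move window start to 3
  Position 4 ('f'): window [3,4] length 2
  Position 5 ('d'): window [3,5] length 3
  Position 6 ('g'): window [3,6] length 4
  Position 7 ('e'): window [3,7] length 5 -- new best
Longest substring with no repeats: "bfdge" with length 5

5


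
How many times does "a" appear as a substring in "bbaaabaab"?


Searching for "a" in "bbaaabaab"
Scanning each position:
  Position 0: "b" => no
  Position 1: "b" => no
  Position 2: "a" => MATCH
  Position 3: "a" => MATCH
  Position 4: "a" => MATCH
  Position 5: "b" => no
  Position 6: "a" => MATCH
  Position 7: "a" => MATCH
  Position 8: "b" => no
Total occurrences: 5

5


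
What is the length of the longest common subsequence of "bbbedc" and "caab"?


LCS of "bbbedc" and "caab"
DP table:
           c    a    a    b
      0    0    0    0    0
  b   0    0    0    0    1
  b   0    0    0    0    1
  b   0    0    0    0    1
  e   0    0    0    0    1
  d   0    0    0    0    1
  c   0    1    1    1    1
LCS length = dp[6][4] = 1

1


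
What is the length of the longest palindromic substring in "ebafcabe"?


Input: "ebafcabe"
Checking substrings for palindromes:
  No multi-char palindromic substrings found
Longest palindromic substring: "e" with length 1

1


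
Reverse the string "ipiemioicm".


Input: ipiemioicm
Reading characters right to left:
  Position 9: 'm'
  Position 8: 'c'
  Position 7: 'i'
  Position 6: 'o'
  Position 5: 'i'
  Position 4: 'm'
  Position 3: 'e'
  Position 2: 'i'
  Position 1: 'p'
  Position 0: 'i'
Reversed: mcioimeipi

mcioimeipi


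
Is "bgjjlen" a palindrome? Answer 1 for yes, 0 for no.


Input: bgjjlen
Reversed: neljjgb
  Compare pos 0 ('b') with pos 6 ('n'): MISMATCH
  Compare pos 1 ('g') with pos 5 ('e'): MISMATCH
  Compare pos 2 ('j') with pos 4 ('l'): MISMATCH
Result: not a palindrome

0


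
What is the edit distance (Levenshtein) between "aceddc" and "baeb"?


Computing edit distance: "aceddc" -> "baeb"
DP table:
           b    a    e    b
      0    1    2    3    4
  a   1    1    1    2    3
  c   2    2    2    2    3
  e   3    3    3    2    3
  d   4    4    4    3    3
  d   5    5    5    4    4
  c   6    6    6    5    5
Edit distance = dp[6][4] = 5

5


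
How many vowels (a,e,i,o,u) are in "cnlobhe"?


Input: cnlobhe
Checking each character:
  'c' at position 0: consonant
  'n' at position 1: consonant
  'l' at position 2: consonant
  'o' at position 3: vowel (running total: 1)
  'b' at position 4: consonant
  'h' at position 5: consonant
  'e' at position 6: vowel (running total: 2)
Total vowels: 2

2


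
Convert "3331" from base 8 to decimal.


Input: "3331" in base 8
Positional expansion:
  Digit '3' (value 3) x 8^3 = 1536
  Digit '3' (value 3) x 8^2 = 192
  Digit '3' (value 3) x 8^1 = 24
  Digit '1' (value 1) x 8^0 = 1
Sum = 1753

1753


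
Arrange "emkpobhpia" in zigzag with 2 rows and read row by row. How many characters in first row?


Zigzag "emkpobhpia" into 2 rows:
Placing characters:
  'e' => row 0
  'm' => row 1
  'k' => row 0
  'p' => row 1
  'o' => row 0
  'b' => row 1
  'h' => row 0
  'p' => row 1
  'i' => row 0
  'a' => row 1
Rows:
  Row 0: "ekohi"
  Row 1: "mpbpa"
First row length: 5

5


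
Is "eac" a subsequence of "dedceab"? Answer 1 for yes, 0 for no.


Check if "eac" is a subsequence of "dedceab"
Greedy scan:
  Position 0 ('d'): no match needed
  Position 1 ('e'): matches sub[0] = 'e'
  Position 2 ('d'): no match needed
  Position 3 ('c'): no match needed
  Position 4 ('e'): no match needed
  Position 5 ('a'): matches sub[1] = 'a'
  Position 6 ('b'): no match needed
Only matched 2/3 characters => not a subsequence

0


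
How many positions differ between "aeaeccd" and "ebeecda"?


Comparing "aeaeccd" and "ebeecda" position by position:
  Position 0: 'a' vs 'e' => DIFFER
  Position 1: 'e' vs 'b' => DIFFER
  Position 2: 'a' vs 'e' => DIFFER
  Position 3: 'e' vs 'e' => same
  Position 4: 'c' vs 'c' => same
  Position 5: 'c' vs 'd' => DIFFER
  Position 6: 'd' vs 'a' => DIFFER
Positions that differ: 5

5


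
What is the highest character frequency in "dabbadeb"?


Input: dabbadeb
Character counts:
  'a': 2
  'b': 3
  'd': 2
  'e': 1
Maximum frequency: 3

3


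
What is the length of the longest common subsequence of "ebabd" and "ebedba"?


LCS of "ebabd" and "ebedba"
DP table:
           e    b    e    d    b    a
      0    0    0    0    0    0    0
  e   0    1    1    1    1    1    1
  b   0    1    2    2    2    2    2
  a   0    1    2    2    2    2    3
  b   0    1    2    2    2    3    3
  d   0    1    2    2    3    3    3
LCS length = dp[5][6] = 3

3


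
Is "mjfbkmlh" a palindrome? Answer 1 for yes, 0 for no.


Input: mjfbkmlh
Reversed: hlmkbfjm
  Compare pos 0 ('m') with pos 7 ('h'): MISMATCH
  Compare pos 1 ('j') with pos 6 ('l'): MISMATCH
  Compare pos 2 ('f') with pos 5 ('m'): MISMATCH
  Compare pos 3 ('b') with pos 4 ('k'): MISMATCH
Result: not a palindrome

0


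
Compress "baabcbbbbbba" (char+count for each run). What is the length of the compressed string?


Input: baabcbbbbbba
Runs:
  'b' x 1 => "b1"
  'a' x 2 => "a2"
  'b' x 1 => "b1"
  'c' x 1 => "c1"
  'b' x 6 => "b6"
  'a' x 1 => "a1"
Compressed: "b1a2b1c1b6a1"
Compressed length: 12

12


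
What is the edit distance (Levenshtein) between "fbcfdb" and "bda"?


Computing edit distance: "fbcfdb" -> "bda"
DP table:
           b    d    a
      0    1    2    3
  f   1    1    2    3
  b   2    1    2    3
  c   3    2    2    3
  f   4    3    3    3
  d   5    4    3    4
  b   6    5    4    4
Edit distance = dp[6][3] = 4

4


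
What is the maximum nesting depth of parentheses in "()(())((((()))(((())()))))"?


Input: "()(())((((()))(((())()))))"
Tracking depth:
  Position 0 '(': depth becomes 1
  Position 1 ')': depth becomes 0
  Position 2 '(': depth becomes 1
  Position 3 '(': depth becomes 2
  Position 4 ')': depth becomes 1
  Position 5 ')': depth becomes 0
  Position 6 '(': depth becomes 1
  Position 7 '(': depth becomes 2
  Position 8 '(': depth becomes 3
  Position 9 '(': depth becomes 4
  Position 10 '(': depth becomes 5
  Position 11 ')': depth becomes 4
  Position 12 ')': depth becomes 3
  Position 13 ')': depth becomes 2
  Position 14 '(': depth becomes 3
  Position 15 '(': depth becomes 4
  Position 16 '(': depth becomes 5
  Position 17 '(': depth becomes 6
  Position 18 ')': depth becomes 5
  Position 19 ')': depth becomes 4
  Position 20 '(': depth becomes 5
  Position 21 ')': depth becomes 4
  Position 22 ')': depth becomes 3
  Position 23 ')': depth becomes 2
  Position 24 ')': depth becomes 1
  Position 25 ')': depth becomes 0
Maximum depth reached: 6

6


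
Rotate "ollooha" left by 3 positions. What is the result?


Input: "ollooha", rotate left by 3
First 3 characters: "oll"
Remaining characters: "ooha"
Concatenate remaining + first: "ooha" + "oll" = "oohaoll"

oohaoll


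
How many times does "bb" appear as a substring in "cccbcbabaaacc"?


Searching for "bb" in "cccbcbabaaacc"
Scanning each position:
  Position 0: "cc" => no
  Position 1: "cc" => no
  Position 2: "cb" => no
  Position 3: "bc" => no
  Position 4: "cb" => no
  Position 5: "ba" => no
  Position 6: "ab" => no
  Position 7: "ba" => no
  Position 8: "aa" => no
  Position 9: "aa" => no
  Position 10: "ac" => no
  Position 11: "cc" => no
Total occurrences: 0

0


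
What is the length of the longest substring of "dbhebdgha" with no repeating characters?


Input: "dbhebdgha"
Sliding window (track last position of each char):
  Position 0 ('d'): window [0,0] length 1 -- new best
  Position 1 ('b'): window [0,1] length 2 -- new best
  Position 2 ('h'): window [0,2] length 3 -- new best
  Position 3 ('e'): window [0,3] length 4 -- new best
  Position 4 ('b'): repeat (last at 1), move window start to 2
  Position 4 ('b'): window [2,4] length 3
  Position 5 ('d'): window [2,5] length 4
  Position 6 ('g'): window [2,6] length 5 -- new best
  Position 7 ('h'): repeat (last at 2), move window start to 3
  Position 7 ('h'): window [3,7] length 5
  Position 8 ('a'): window [3,8] length 6 -- new best
Longest substring with no repeats: "ebdgha" with length 6

6


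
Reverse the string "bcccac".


Input: bcccac
Reading characters right to left:
  Position 5: 'c'
  Position 4: 'a'
  Position 3: 'c'
  Position 2: 'c'
  Position 1: 'c'
  Position 0: 'b'
Reversed: cacccb

cacccb


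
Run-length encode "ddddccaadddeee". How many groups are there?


Input: ddddccaadddeee
Scanning for consecutive runs:
  Group 1: 'd' x 4 (positions 0-3)
  Group 2: 'c' x 2 (positions 4-5)
  Group 3: 'a' x 2 (positions 6-7)
  Group 4: 'd' x 3 (positions 8-10)
  Group 5: 'e' x 3 (positions 11-13)
Total groups: 5

5


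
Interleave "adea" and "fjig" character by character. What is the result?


Interleaving "adea" and "fjig":
  Position 0: 'a' from first, 'f' from second => "af"
  Position 1: 'd' from first, 'j' from second => "dj"
  Position 2: 'e' from first, 'i' from second => "ei"
  Position 3: 'a' from first, 'g' from second => "ag"
Result: afdjeiag

afdjeiag


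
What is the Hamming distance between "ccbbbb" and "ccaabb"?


Comparing "ccbbbb" and "ccaabb" position by position:
  Position 0: 'c' vs 'c' => same
  Position 1: 'c' vs 'c' => same
  Position 2: 'b' vs 'a' => differ
  Position 3: 'b' vs 'a' => differ
  Position 4: 'b' vs 'b' => same
  Position 5: 'b' vs 'b' => same
Total differences (Hamming distance): 2

2


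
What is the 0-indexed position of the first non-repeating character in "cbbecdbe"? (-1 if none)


Input: cbbecdbe
Character frequencies:
  'b': 3
  'c': 2
  'd': 1
  'e': 2
Scanning left to right for freq == 1:
  Position 0 ('c'): freq=2, skip
  Position 1 ('b'): freq=3, skip
  Position 2 ('b'): freq=3, skip
  Position 3 ('e'): freq=2, skip
  Position 4 ('c'): freq=2, skip
  Position 5 ('d'): unique! => answer = 5

5
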